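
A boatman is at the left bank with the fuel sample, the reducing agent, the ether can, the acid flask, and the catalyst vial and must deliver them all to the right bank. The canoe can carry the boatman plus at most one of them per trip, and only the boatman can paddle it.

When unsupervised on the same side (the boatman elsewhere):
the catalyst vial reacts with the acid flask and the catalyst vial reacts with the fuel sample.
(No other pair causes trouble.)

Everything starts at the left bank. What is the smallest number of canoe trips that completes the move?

11

Counting alone: the boatman can take at most 1 across per trip to the right bank, so moving all 5 needs at least 5 loaded trips out, with a return between consecutive ones — at least 9 crossings.
The safety rule pushes this higher. Following every safe sequence of crossings, the most of the 5 that can be at the right bank as the canoe arrives there on crossing 9 is 4 — never all 5.
So no plan with fewer than 11 crossings exists, and this one achieves 11:
1. Boatman goes to the right bank with the catalyst vial.
2. Boatman goes back to the left bank alone.
3. Boatman goes to the right bank with the fuel sample.
4. Boatman goes back to the left bank with the catalyst vial.
5. Boatman goes to the right bank with the acid flask.
6. Boatman goes back to the left bank alone.
7. Boatman goes to the right bank with the reducing agent.
8. Boatman goes back to the left bank alone.
9. Boatman goes to the right bank with the ether can.
10. Boatman goes back to the left bank alone.
11. Boatman goes to the right bank with the catalyst vial.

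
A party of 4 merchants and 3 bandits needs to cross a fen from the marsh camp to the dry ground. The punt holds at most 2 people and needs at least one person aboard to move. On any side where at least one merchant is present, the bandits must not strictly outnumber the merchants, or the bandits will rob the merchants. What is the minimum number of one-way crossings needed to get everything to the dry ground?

Counting alone: each trip to the dry ground takes at most 2 across and each return brings at least 1 back, so after t trips out (and t−1 returns) at most 2t − (t−1) of the 7 are across; that first reaches 7 at t = 6, so at least 11 crossings are needed.
The plan below uses exactly 11 crossings, so it is optimal:
1. 2 bandits → the dry ground.  (the marsh camp: 4M 1B; the dry ground: 0M 2B)
2. 1 bandit ← the marsh camp.  (the marsh camp: 4M 2B; the dry ground: 0M 1B)
3. 2 bandits → the dry ground.  (the marsh camp: 4M 0B; the dry ground: 0M 3B)
4. 1 bandit ← the marsh camp.  (the marsh camp: 4M 1B; the dry ground: 0M 2B)
5. 2 merchants → the dry ground.  (the marsh camp: 2M 1B; the dry ground: 2M 2B)
6. 1 bandit ← the marsh camp.  (the marsh camp: 2M 2B; the dry ground: 2M 1B)
7. 1 merchant and 1 bandit → the dry ground.  (the marsh camp: 1M 1B; the dry ground: 3M 2B)
8. 1 merchant ← the marsh camp.  (the marsh camp: 2M 1B; the dry ground: 2M 2B)
9. 1 merchant and 1 bandit → the dry ground.  (the marsh camp: 1M 0B; the dry ground: 3M 3B)
10. 1 bandit ← the marsh camp.  (the marsh camp: 1M 1B; the dry ground: 3M 2B)
11. 1 merchant and 1 bandit → the dry ground.  (the marsh camp: 0M 0B; the dry ground: 4M 3B)

11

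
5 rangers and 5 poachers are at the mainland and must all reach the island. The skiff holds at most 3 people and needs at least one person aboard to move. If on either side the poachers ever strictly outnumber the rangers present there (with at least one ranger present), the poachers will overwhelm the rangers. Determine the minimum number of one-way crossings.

Counting alone: each trip to the island takes at most 3 across and each return brings at least 1 back, so after t trips out (and t−1 returns) at most 3t − (t−1) of the 10 are across; that first reaches 10 at t = 5, so at least 9 crossings are needed.
The safety rule pushes this higher. Following every safe sequence of crossings, the most of the 10 that can be at the island as the skiff arrives there on crossing 9 is 9 — never all 10.
So no plan with fewer than 11 crossings exists, and this one achieves 11:
1. 2 poachers → the island.  (the mainland: 5R 3P; the island: 0R 2P)
2. 1 poacher ← the mainland.  (the mainland: 5R 4P; the island: 0R 1P)
3. 3 poachers → the island.  (the mainland: 5R 1P; the island: 0R 4P)
4. 1 poacher ← the mainland.  (the mainland: 5R 2P; the island: 0R 3P)
5. 3 rangers → the island.  (the mainland: 2R 2P; the island: 3R 3P)
6. 1 ranger and 1 poacher ← the mainland.  (the mainland: 3R 3P; the island: 2R 2P)
7. 3 rangers → the island.  (the mainland: 0R 3P; the island: 5R 2P)
8. 1 poacher ← the mainland.  (the mainland: 0R 4P; the island: 5R 1P)
9. 2 poachers → the island.  (the mainland: 0R 2P; the island: 5R 3P)
10. 1 poacher ← the mainland.  (the mainland: 0R 3P; the island: 5R 2P)
11. 3 poachers → the island.  (the mainland: 0R 0P; the island: 5R 5P)

11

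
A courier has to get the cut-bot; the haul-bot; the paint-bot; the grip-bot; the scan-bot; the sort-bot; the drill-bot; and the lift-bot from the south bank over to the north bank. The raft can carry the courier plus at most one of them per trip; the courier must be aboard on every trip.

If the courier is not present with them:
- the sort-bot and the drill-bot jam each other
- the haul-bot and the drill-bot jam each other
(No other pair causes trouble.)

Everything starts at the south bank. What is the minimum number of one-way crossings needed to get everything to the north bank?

17

Counting alone: the courier can take at most 1 across per trip to the north bank, so moving all 8 needs at least 8 loaded trips out, with a return between consecutive ones — at least 15 crossings.
The safety rule pushes this higher. Following every safe sequence of crossings, the most of the 8 that can be at the north bank as the raft arrives there on crossing 15 is 7 — never all 8.
So no plan with fewer than 17 crossings exists, and this one achieves 17:
1. Courier goes to the north bank with the drill-bot.
2. Courier goes back to the south bank alone.
3. Courier goes to the north bank with the cut-bot.
4. Courier goes back to the south bank alone.
5. Courier goes to the north bank with the haul-bot.
6. Courier goes back to the south bank with the drill-bot.
7. Courier goes to the north bank with the sort-bot.
8. Courier goes back to the south bank alone.
9. Courier goes to the north bank with the paint-bot.
10. Courier goes back to the south bank alone.
11. Courier goes to the north bank with the grip-bot.
12. Courier goes back to the south bank alone.
13. Courier goes to the north bank with the scan-bot.
14. Courier goes back to the south bank alone.
15. Courier goes to the north bank with the lift-bot.
16. Courier goes back to the south bank alone.
17. Courier goes to the north bank with the drill-bot.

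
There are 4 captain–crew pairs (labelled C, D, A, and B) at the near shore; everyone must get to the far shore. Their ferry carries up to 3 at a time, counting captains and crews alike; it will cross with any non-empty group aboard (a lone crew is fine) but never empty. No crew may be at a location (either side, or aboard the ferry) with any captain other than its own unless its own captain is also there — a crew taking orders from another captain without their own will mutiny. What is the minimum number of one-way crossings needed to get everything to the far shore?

Counting alone: each trip to the far shore takes at most 3 across and each return brings at least 1 back, so after t trips out (and t−1 returns) at most 3t − (t−1) of the 8 are across; that first reaches 8 at t = 4, so at least 7 crossings are needed.
The safety rule pushes this higher. Following every safe sequence of crossings, the most of the 8 that can be at the far shore as the ferry arrives there on crossing 7 is 7 — never all 8.
So no plan with fewer than 9 crossings exists, and this one achieves 9:
1. captain C and crew C cross → the far shore.
2. captain C crosses ← the near shore.
3. captain C, captain D, and crew D cross → the far shore.
4. captain C and crew C cross ← the near shore.
5. captain A, captain B, and captain C cross → the far shore.
6. crew D crosses ← the near shore.
7. crew C and crew D cross → the far shore.
8. crew C crosses ← the near shore.
9. crew A, crew B, and crew C cross → the far shore.

9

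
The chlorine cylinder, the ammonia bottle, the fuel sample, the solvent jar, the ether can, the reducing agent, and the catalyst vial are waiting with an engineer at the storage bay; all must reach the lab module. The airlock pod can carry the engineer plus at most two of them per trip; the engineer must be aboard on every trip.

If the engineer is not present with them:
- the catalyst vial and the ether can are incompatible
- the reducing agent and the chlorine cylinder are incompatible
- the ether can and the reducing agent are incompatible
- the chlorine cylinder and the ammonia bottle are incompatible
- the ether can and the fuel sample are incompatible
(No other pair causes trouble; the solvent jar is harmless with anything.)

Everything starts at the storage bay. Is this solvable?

Yes

1. Engineer goes to the lab module with the chlorine cylinder and the ether can.
2. Engineer goes back to the storage bay alone.
3. Engineer goes to the lab module with the ammonia bottle.
4. Engineer goes back to the storage bay with the chlorine cylinder.
5. Engineer goes to the lab module with the fuel sample and the reducing agent.
6. Engineer goes back to the storage bay with the ether can.
7. Engineer goes to the lab module with the catalyst vial and the solvent jar.
8. Engineer goes back to the storage bay alone.
9. Engineer goes to the lab module with the chlorine cylinder and the ether can.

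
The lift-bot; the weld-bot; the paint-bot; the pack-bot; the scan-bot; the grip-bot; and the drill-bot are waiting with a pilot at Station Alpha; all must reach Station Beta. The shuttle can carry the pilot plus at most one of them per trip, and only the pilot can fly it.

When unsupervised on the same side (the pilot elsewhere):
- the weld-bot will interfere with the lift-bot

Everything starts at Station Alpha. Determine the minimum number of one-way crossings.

13

Counting alone: the pilot can take at most 1 across per trip to Station Beta, so moving all 7 needs at least 7 loaded trips out, with a return between consecutive ones — at least 13 crossings.
The plan below uses exactly 13 crossings, so it is optimal:
1. Pilot goes to Station Beta with the lift-bot.  [Station Alpha: the drill-bot, the grip-bot, the pack-bot, the paint-bot, the scan-bot, the weld-bot | Station Beta: the lift-bot]
2. Pilot goes back to Station Alpha alone.  [Station Alpha: the drill-bot, the grip-bot, the pack-bot, the paint-bot, the scan-bot, the weld-bot | Station Beta: the lift-bot]
3. Pilot goes to Station Beta with the paint-bot.  [Station Alpha: the drill-bot, the grip-bot, the pack-bot, the scan-bot, the weld-bot | Station Beta: the lift-bot, the paint-bot]
4. Pilot goes back to Station Alpha alone.  [Station Alpha: the drill-bot, the grip-bot, the pack-bot, the scan-bot, the weld-bot | Station Beta: the lift-bot, the paint-bot]
5. Pilot goes to Station Beta with the pack-bot.  [Station Alpha: the drill-bot, the grip-bot, the scan-bot, the weld-bot | Station Beta: the lift-bot, the pack-bot, the paint-bot]
6. Pilot goes back to Station Alpha alone.  [Station Alpha: the drill-bot, the grip-bot, the scan-bot, the weld-bot | Station Beta: the lift-bot, the pack-bot, the paint-bot]
7. Pilot goes to Station Beta with the scan-bot.  [Station Alpha: the drill-bot, the grip-bot, the weld-bot | Station Beta: the lift-bot, the pack-bot, the paint-bot, the scan-bot]
8. Pilot goes back to Station Alpha alone.  [Station Alpha: the drill-bot, the grip-bot, the weld-bot | Station Beta: the lift-bot, the pack-bot, the paint-bot, the scan-bot]
9. Pilot goes to Station Beta with the grip-bot.  [Station Alpha: the drill-bot, the weld-bot | Station Beta: the grip-bot, the lift-bot, the pack-bot, the paint-bot, the scan-bot]
10. Pilot goes back to Station Alpha alone.  [Station Alpha: the drill-bot, the weld-bot | Station Beta: the grip-bot, the lift-bot, the pack-bot, the paint-bot, the scan-bot]
11. Pilot goes to Station Beta with the drill-bot.  [Station Alpha: the weld-bot | Station Beta: the drill-bot, the grip-bot, the lift-bot, the pack-bot, the paint-bot, the scan-bot]
12. Pilot goes back to Station Alpha alone.  [Station Alpha: the weld-bot | Station Beta: the drill-bot, the grip-bot, the lift-bot, the pack-bot, the paint-bot, the scan-bot]
13. Pilot goes to Station Beta with the weld-bot.  [Station Alpha: — | Station Beta: the drill-bot, the grip-bot, the lift-bot, the pack-bot, the paint-bot, the scan-bot, the weld-bot]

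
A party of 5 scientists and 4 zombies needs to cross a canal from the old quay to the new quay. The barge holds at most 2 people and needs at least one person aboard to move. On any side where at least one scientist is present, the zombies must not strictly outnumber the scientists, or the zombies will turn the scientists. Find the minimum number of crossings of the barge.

15

Counting alone: each trip to the new quay takes at most 2 across and each return brings at least 1 back, so after t trips out (and t−1 returns) at most 2t − (t−1) of the 9 are across; that first reaches 9 at t = 8, so at least 15 crossings are needed.
The plan below uses exactly 15 crossings, so it is optimal:
1. 2 zombies → the new quay.  (the old quay: 5S 2Z; the new quay: 0S 2Z)
2. 1 zombie ← the old quay.  (the old quay: 5S 3Z; the new quay: 0S 1Z)
3. 2 zombies → the new quay.  (the old quay: 5S 1Z; the new quay: 0S 3Z)
4. 1 zombie ← the old quay.  (the old quay: 5S 2Z; the new quay: 0S 2Z)
5. 2 scientists → the new quay.  (the old quay: 3S 2Z; the new quay: 2S 2Z)
6. 1 zombie ← the old quay.  (the old quay: 3S 3Z; the new quay: 2S 1Z)
7. 1 scientist and 1 zombie → the new quay.  (the old quay: 2S 2Z; the new quay: 3S 2Z)
8. 1 scientist ← the old quay.  (the old quay: 3S 2Z; the new quay: 2S 2Z)
9. 1 scientist and 1 zombie → the new quay.  (the old quay: 2S 1Z; the new quay: 3S 3Z)
10. 1 zombie ← the old quay.  (the old quay: 2S 2Z; the new quay: 3S 2Z)
11. 1 scientist and 1 zombie → the new quay.  (the old quay: 1S 1Z; the new quay: 4S 3Z)
12. 1 scientist ← the old quay.  (the old quay: 2S 1Z; the new quay: 3S 3Z)
13. 1 scientist and 1 zombie → the new quay.  (the old quay: 1S 0Z; the new quay: 4S 4Z)
14. 1 zombie ← the old quay.  (the old quay: 1S 1Z; the new quay: 4S 3Z)
15. 1 scientist and 1 zombie → the new quay.  (the old quay: 0S 0Z; the new quay: 5S 4Z)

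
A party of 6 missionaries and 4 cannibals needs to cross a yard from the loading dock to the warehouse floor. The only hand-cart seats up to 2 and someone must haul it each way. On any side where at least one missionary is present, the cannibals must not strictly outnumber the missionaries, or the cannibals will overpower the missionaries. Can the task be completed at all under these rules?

1. 2 cannibals → the warehouse floor.  (the loading dock: 6M 2C; the warehouse floor: 0M 2C)
2. 1 cannibal ← the loading dock.  (the loading dock: 6M 3C; the warehouse floor: 0M 1C)
3. 2 cannibals → the warehouse floor.  (the loading dock: 6M 1C; the warehouse floor: 0M 3C)
4. 1 cannibal ← the loading dock.  (the loading dock: 6M 2C; the warehouse floor: 0M 2C)
5. 2 missionaries → the warehouse floor.  (the loading dock: 4M 2C; the warehouse floor: 2M 2C)
6. 1 cannibal ← the loading dock.  (the loading dock: 4M 3C; the warehouse floor: 2M 1C)
7. 1 missionary and 1 cannibal → the warehouse floor.  (the loading dock: 3M 2C; the warehouse floor: 3M 2C)
8. 1 cannibal ← the loading dock.  (the loading dock: 3M 3C; the warehouse floor: 3M 1C)
9. 2 cannibals → the warehouse floor.  (the loading dock: 3M 1C; the warehouse floor: 3M 3C)
10. 1 cannibal ← the loading dock.  (the loading dock: 3M 2C; the warehouse floor: 3M 2C)
11. 1 missionary and 1 cannibal → the warehouse floor.  (the loading dock: 2M 1C; the warehouse floor: 4M 3C)
12. 1 cannibal ← the loading dock.  (the loading dock: 2M 2C; the warehouse floor: 4M 2C)
13. 2 cannibals → the warehouse floor.  (the loading dock: 2M 0C; the warehouse floor: 4M 4C)
14. 1 cannibal ← the loading dock.  (the loading dock: 2M 1C; the warehouse floor: 4M 3C)
15. 1 missionary and 1 cannibal → the warehouse floor.  (the loading dock: 1M 0C; the warehouse floor: 5M 4C)
16. 1 cannibal ← the loading dock.  (the loading dock: 1M 1C; the warehouse floor: 5M 3C)
17. 1 missionary and 1 cannibal → the warehouse floor.  (the loading dock: 0M 0C; the warehouse floor: 6M 4C)

Yes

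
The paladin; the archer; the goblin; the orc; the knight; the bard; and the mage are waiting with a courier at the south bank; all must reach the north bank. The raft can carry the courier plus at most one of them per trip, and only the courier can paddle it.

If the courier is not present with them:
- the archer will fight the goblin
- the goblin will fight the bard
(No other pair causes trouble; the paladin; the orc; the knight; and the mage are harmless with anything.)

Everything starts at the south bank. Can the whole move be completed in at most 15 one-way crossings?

Yes

Yes — this plan uses 15 crossings (≤ 15):
1. Courier goes to the north bank with the goblin.  [the south bank: the archer, the bard, the knight, the mage, the orc, the paladin | the north bank: the goblin]
2. Courier goes back to the south bank alone.  [the south bank: the archer, the bard, the knight, the mage, the orc, the paladin | the north bank: the goblin]
3. Courier goes to the north bank with the paladin.  [the south bank: the archer, the bard, the knight, the mage, the orc | the north bank: the goblin, the paladin]
4. Courier goes back to the south bank alone.  [the south bank: the archer, the bard, the knight, the mage, the orc | the north bank: the goblin, the paladin]
5. Courier goes to the north bank with the archer.  [the south bank: the bard, the knight, the mage, the orc | the north bank: the archer, the goblin, the paladin]
6. Courier goes back to the south bank with the goblin.  [the south bank: the bard, the goblin, the knight, the mage, the orc | the north bank: the archer, the paladin]
7. Courier goes to the north bank with the bard.  [the south bank: the goblin, the knight, the mage, the orc | the north bank: the archer, the bard, the paladin]
8. Courier goes back to the south bank alone.  [the south bank: the goblin, the knight, the mage, the orc | the north bank: the archer, the bard, the paladin]
9. Courier goes to the north bank with the orc.  [the south bank: the goblin, the knight, the mage | the north bank: the archer, the bard, the orc, the paladin]
10. Courier goes back to the south bank alone.  [the south bank: the goblin, the knight, the mage | the north bank: the archer, the bard, the orc, the paladin]
11. Courier goes to the north bank with the knight.  [the south bank: the goblin, the mage | the north bank: the archer, the bard, the knight, the orc, the paladin]
12. Courier goes back to the south bank alone.  [the south bank: the goblin, the mage | the north bank: the archer, the bard, the knight, the orc, the paladin]
13. Courier goes to the north bank with the mage.  [the south bank: the goblin | the north bank: the archer, the bard, the knight, the mage, the orc, the paladin]
14. Courier goes back to the south bank alone.  [the south bank: the goblin | the north bank: the archer, the bard, the knight, the mage, the orc, the paladin]
15. Courier goes to the north bank with the goblin.  [the south bank: — | the north bank: the archer, the bard, the goblin, the knight, the mage, the orc, the paladin]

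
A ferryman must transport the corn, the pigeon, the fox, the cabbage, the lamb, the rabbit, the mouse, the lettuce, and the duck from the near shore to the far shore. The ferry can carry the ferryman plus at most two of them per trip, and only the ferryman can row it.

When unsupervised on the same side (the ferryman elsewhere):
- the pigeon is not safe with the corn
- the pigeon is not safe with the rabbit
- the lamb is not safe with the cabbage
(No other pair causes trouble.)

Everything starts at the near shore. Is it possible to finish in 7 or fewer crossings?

Counting alone: the ferryman can take at most 2 across per trip to the far shore, so moving all 9 needs at least 5 loaded trips out, with a return between consecutive ones — at least 9 crossings.
Since 7 < 9, 7 crossings cannot be enough. (The shortest complete plan in fact takes 9:)
1. Ferryman goes to the far shore with the cabbage and the pigeon.
2. Ferryman goes back to the near shore alone.
3. Ferryman goes to the far shore with the corn and the fox.
4. Ferryman goes back to the near shore with the pigeon.
5. Ferryman goes to the far shore with the mouse and the rabbit.
6. Ferryman goes back to the near shore alone.
7. Ferryman goes to the far shore with the duck and the lettuce.
8. Ferryman goes back to the near shore alone.
9. Ferryman goes to the far shore with the lamb and the pigeon.

No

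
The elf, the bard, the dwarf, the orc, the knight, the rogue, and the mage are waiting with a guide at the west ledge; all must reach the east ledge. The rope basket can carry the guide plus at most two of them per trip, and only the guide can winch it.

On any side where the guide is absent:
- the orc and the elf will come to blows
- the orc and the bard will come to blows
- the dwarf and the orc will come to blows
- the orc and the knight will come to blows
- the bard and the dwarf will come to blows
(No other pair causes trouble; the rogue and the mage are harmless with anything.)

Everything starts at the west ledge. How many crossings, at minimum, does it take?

Counting alone: the guide can take at most 2 across per trip to the east ledge, so moving all 7 needs at least 4 loaded trips out, with a return between consecutive ones — at least 7 crossings.
The safety rule pushes this higher. Following every safe sequence of crossings, the most of the 7 that can be at the east ledge as the rope basket arrives there on crossings 7, 9 is 5, 6 respectively — never all 7.
So no plan with fewer than 11 crossings exists, and this one achieves 11:
1. Guide goes to the east ledge with the bard and the orc.
2. Guide goes back to the west ledge with the bard.
3. Guide goes to the east ledge with the bard and the elf.
4. Guide goes back to the west ledge with the orc.
5. Guide goes to the east ledge with the dwarf and the knight.
6. Guide goes back to the west ledge with the bard.
7. Guide goes to the east ledge with the bard and the rogue.
8. Guide goes back to the west ledge with the bard.
9. Guide goes to the east ledge with the bard and the mage.
10. Guide goes back to the west ledge with the bard.
11. Guide goes to the east ledge with the bard and the orc.

11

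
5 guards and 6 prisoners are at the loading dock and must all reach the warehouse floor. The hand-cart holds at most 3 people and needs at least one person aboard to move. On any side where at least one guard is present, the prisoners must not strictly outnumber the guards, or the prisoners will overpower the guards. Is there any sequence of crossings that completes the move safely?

No

The prisoners already outnumber the guards at the loading dock before anyone moves, so the starting position itself is disallowed.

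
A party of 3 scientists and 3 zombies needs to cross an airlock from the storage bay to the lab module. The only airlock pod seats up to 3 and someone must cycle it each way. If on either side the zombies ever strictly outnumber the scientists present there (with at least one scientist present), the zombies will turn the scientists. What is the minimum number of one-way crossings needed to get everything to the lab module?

5

Counting alone: each trip to the lab module takes at most 3 across and each return brings at least 1 back, so after t trips out (and t−1 returns) at most 3t − (t−1) of the 6 are across; that first reaches 6 at t = 3, so at least 5 crossings are needed.
The plan below uses exactly 5 crossings, so it is optimal:
1. 2 zombies → the lab module.  (the storage bay: 3S 1Z; the lab module: 0S 2Z)
2. 1 zombie ← the storage bay.  (the storage bay: 3S 2Z; the lab module: 0S 1Z)
3. 3 scientists → the lab module.  (the storage bay: 0S 2Z; the lab module: 3S 1Z)
4. 1 zombie ← the storage bay.  (the storage bay: 0S 3Z; the lab module: 3S 0Z)
5. 3 zombies → the lab module.  (the storage bay: 0S 0Z; the lab module: 3S 3Z)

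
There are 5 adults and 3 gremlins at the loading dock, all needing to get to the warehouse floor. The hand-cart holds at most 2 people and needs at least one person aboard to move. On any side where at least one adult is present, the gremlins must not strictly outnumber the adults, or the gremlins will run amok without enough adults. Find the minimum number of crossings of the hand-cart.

Counting alone: each trip to the warehouse floor takes at most 2 across and each return brings at least 1 back, so after t trips out (and t−1 returns) at most 2t − (t−1) of the 8 are across; that first reaches 8 at t = 7, so at least 13 crossings are needed.
The plan below uses exactly 13 crossings, so it is optimal:
1. 2 gremlins → the warehouse floor.  (the loading dock: 5A 1G; the warehouse floor: 0A 2G)
2. 1 gremlin ← the loading dock.  (the loading dock: 5A 2G; the warehouse floor: 0A 1G)
3. 2 gremlins → the warehouse floor.  (the loading dock: 5A 0G; the warehouse floor: 0A 3G)
4. 1 gremlin ← the loading dock.  (the loading dock: 5A 1G; the warehouse floor: 0A 2G)
5. 2 adults → the warehouse floor.  (the loading dock: 3A 1G; the warehouse floor: 2A 2G)
6. 1 gremlin ← the loading dock.  (the loading dock: 3A 2G; the warehouse floor: 2A 1G)
7. 1 adult and 1 gremlin → the warehouse floor.  (the loading dock: 2A 1G; the warehouse floor: 3A 2G)
8. 1 gremlin ← the loading dock.  (the loading dock: 2A 2G; the warehouse floor: 3A 1G)
9. 2 gremlins → the warehouse floor.  (the loading dock: 2A 0G; the warehouse floor: 3A 3G)
10. 1 gremlin ← the loading dock.  (the loading dock: 2A 1G; the warehouse floor: 3A 2G)
11. 1 adult and 1 gremlin → the warehouse floor.  (the loading dock: 1A 0G; the warehouse floor: 4A 3G)
12. 1 gremlin ← the loading dock.  (the loading dock: 1A 1G; the warehouse floor: 4A 2G)
13. 1 adult and 1 gremlin → the warehouse floor.  (the loading dock: 0A 0G; the warehouse floor: 5A 3G)

13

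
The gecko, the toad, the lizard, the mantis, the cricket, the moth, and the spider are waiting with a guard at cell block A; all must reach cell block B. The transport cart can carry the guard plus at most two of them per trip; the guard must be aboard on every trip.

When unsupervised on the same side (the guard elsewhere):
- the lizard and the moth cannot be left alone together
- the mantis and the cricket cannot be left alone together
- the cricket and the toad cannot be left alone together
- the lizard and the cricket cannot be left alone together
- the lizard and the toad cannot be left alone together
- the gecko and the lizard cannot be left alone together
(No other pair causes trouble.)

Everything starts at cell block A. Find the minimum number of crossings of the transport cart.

11

Counting alone: the guard can take at most 2 across per trip to cell block B, so moving all 7 needs at least 4 loaded trips out, with a return between consecutive ones — at least 7 crossings.
The safety rule pushes this higher. Following every safe sequence of crossings, the most of the 7 that can be at cell block B as the transport cart arrives there on crossings 7, 9 is 5, 6 respectively — never all 7.
So no plan with fewer than 11 crossings exists, and this one achieves 11:
1. Guard goes to cell block B with the cricket and the lizard.
2. Guard goes back to cell block A with the lizard.
3. Guard goes to cell block B with the gecko and the lizard.
4. Guard goes back to cell block A with the lizard.
5. Guard goes to cell block B with the moth and the toad.
6. Guard goes back to cell block A with the toad.
7. Guard goes to cell block B with the mantis and the toad.
8. Guard goes back to cell block A with the cricket.
9. Guard goes to cell block B with the lizard and the spider.
10. Guard goes back to cell block A with the lizard.
11. Guard goes to cell block B with the cricket and the lizard.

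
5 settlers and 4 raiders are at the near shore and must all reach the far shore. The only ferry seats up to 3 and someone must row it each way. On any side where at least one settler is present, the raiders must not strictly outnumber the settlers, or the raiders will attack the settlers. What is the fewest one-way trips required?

7

Counting alone: each trip to the far shore takes at most 3 across and each return brings at least 1 back, so after t trips out (and t−1 returns) at most 3t − (t−1) of the 9 are across; that first reaches 9 at t = 4, so at least 7 crossings are needed.
The plan below uses exactly 7 crossings, so it is optimal:
1. 3 raiders → the far shore.  (the near shore: 5S 1R; the far shore: 0S 3R)
2. 1 raider ← the near shore.  (the near shore: 5S 2R; the far shore: 0S 2R)
3. 3 settlers → the far shore.  (the near shore: 2S 2R; the far shore: 3S 2R)
4. 1 settler ← the near shore.  (the near shore: 3S 2R; the far shore: 2S 2R)
5. 2 settlers and 1 raider → the far shore.  (the near shore: 1S 1R; the far shore: 4S 3R)
6. 1 settler ← the near shore.  (the near shore: 2S 1R; the far shore: 3S 3R)
7. 2 settlers and 1 raider → the far shore.  (the near shore: 0S 0R; the far shore: 5S 4R)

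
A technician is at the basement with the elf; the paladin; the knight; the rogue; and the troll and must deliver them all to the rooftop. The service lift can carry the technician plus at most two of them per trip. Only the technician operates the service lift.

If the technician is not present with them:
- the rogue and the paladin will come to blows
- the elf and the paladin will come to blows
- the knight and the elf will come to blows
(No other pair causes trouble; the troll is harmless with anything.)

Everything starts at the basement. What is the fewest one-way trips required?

5

Counting alone: the technician can take at most 2 across per trip to the rooftop, so moving all 5 needs at least 3 loaded trips out, with a return between consecutive ones — at least 5 crossings.
The plan below uses exactly 5 crossings, so it is optimal:
1. Technician goes to the rooftop with the elf and the paladin.  [the basement: the knight, the rogue, the troll | the rooftop: the elf, the paladin]
2. Technician goes back to the basement with the elf.  [the basement: the elf, the knight, the rogue, the troll | the rooftop: the paladin]
3. Technician goes to the rooftop with the knight and the troll.  [the basement: the elf, the rogue | the rooftop: the knight, the paladin, the troll]
4. Technician goes back to the basement alone.  [the basement: the elf, the rogue | the rooftop: the knight, the paladin, the troll]
5. Technician goes to the rooftop with the elf and the rogue.  [the basement: — | the rooftop: the elf, the knight, the paladin, the rogue, the troll]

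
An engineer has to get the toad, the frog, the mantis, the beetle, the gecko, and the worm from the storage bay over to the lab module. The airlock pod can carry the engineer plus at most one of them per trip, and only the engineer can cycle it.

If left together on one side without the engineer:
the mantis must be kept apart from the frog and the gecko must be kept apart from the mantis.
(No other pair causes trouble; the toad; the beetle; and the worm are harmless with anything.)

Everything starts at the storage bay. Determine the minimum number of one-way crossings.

13

Counting alone: the engineer can take at most 1 across per trip to the lab module, so moving all 6 needs at least 6 loaded trips out, with a return between consecutive ones — at least 11 crossings.
The safety rule pushes this higher. Following every safe sequence of crossings, the most of the 6 that can be at the lab module as the airlock pod arrives there on crossing 11 is 5 — never all 6.
So no plan with fewer than 13 crossings exists, and this one achieves 13:
1. Engineer goes to the lab module with the mantis.  [the storage bay: the beetle, the frog, the gecko, the toad, the worm | the lab module: the mantis]
2. Engineer goes back to the storage bay alone.  [the storage bay: the beetle, the frog, the gecko, the toad, the worm | the lab module: the mantis]
3. Engineer goes to the lab module with the toad.  [the storage bay: the beetle, the frog, the gecko, the worm | the lab module: the mantis, the toad]
4. Engineer goes back to the storage bay alone.  [the storage bay: the beetle, the frog, the gecko, the worm | the lab module: the mantis, the toad]
5. Engineer goes to the lab module with the frog.  [the storage bay: the beetle, the gecko, the worm | the lab module: the frog, the mantis, the toad]
6. Engineer goes back to the storage bay with the mantis.  [the storage bay: the beetle, the gecko, the mantis, the worm | the lab module: the frog, the toad]
7. Engineer goes to the lab module with the gecko.  [the storage bay: the beetle, the mantis, the worm | the lab module: the frog, the gecko, the toad]
8. Engineer goes back to the storage bay alone.  [the storage bay: the beetle, the mantis, the worm | the lab module: the frog, the gecko, the toad]
9. Engineer goes to the lab module with the beetle.  [the storage bay: the mantis, the worm | the lab module: the beetle, the frog, the gecko, the toad]
10. Engineer goes back to the storage bay alone.  [the storage bay: the mantis, the worm | the lab module: the beetle, the frog, the gecko, the toad]
11. Engineer goes to the lab module with the worm.  [the storage bay: the mantis | the lab module: the beetle, the frog, the gecko, the toad, the worm]
12. Engineer goes back to the storage bay alone.  [the storage bay: the mantis | the lab module: the beetle, the frog, the gecko, the toad, the worm]
13. Engineer goes to the lab module with the mantis.  [the storage bay: — | the lab module: the beetle, the frog, the gecko, the mantis, the toad, the worm]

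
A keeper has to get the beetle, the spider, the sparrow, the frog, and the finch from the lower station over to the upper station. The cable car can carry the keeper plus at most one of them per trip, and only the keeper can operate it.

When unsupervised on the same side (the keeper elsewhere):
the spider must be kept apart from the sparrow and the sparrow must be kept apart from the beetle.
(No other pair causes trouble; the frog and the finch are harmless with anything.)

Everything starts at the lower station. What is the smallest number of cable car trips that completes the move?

11

Counting alone: the keeper can take at most 1 across per trip to the upper station, so moving all 5 needs at least 5 loaded trips out, with a return between consecutive ones — at least 9 crossings.
The safety rule pushes this higher. Following every safe sequence of crossings, the most of the 5 that can be at the upper station as the cable car arrives there on crossing 9 is 4 — never all 5.
So no plan with fewer than 11 crossings exists, and this one achieves 11:
1. Keeper goes to the upper station with the sparrow.
2. Keeper goes back to the lower station alone.
3. Keeper goes to the upper station with the beetle.
4. Keeper goes back to the lower station with the sparrow.
5. Keeper goes to the upper station with the spider.
6. Keeper goes back to the lower station alone.
7. Keeper goes to the upper station with the frog.
8. Keeper goes back to the lower station alone.
9. Keeper goes to the upper station with the finch.
10. Keeper goes back to the lower station alone.
11. Keeper goes to the upper station with the sparrow.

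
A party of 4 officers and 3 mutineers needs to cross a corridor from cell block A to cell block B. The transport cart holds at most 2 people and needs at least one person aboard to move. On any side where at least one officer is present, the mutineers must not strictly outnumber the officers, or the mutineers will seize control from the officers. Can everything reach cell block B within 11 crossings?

Yes — this plan uses 11 crossings (≤ 11):
1. 2 mutineers → cell block B.  (cell block A: 4O 1M; cell block B: 0O 2M)
2. 1 mutineer ← cell block A.  (cell block A: 4O 2M; cell block B: 0O 1M)
3. 2 mutineers → cell block B.  (cell block A: 4O 0M; cell block B: 0O 3M)
4. 1 mutineer ← cell block A.  (cell block A: 4O 1M; cell block B: 0O 2M)
5. 2 officers → cell block B.  (cell block A: 2O 1M; cell block B: 2O 2M)
6. 1 mutineer ← cell block A.  (cell block A: 2O 2M; cell block B: 2O 1M)
7. 1 officer and 1 mutineer → cell block B.  (cell block A: 1O 1M; cell block B: 3O 2M)
8. 1 officer ← cell block A.  (cell block A: 2O 1M; cell block B: 2O 2M)
9. 1 officer and 1 mutineer → cell block B.  (cell block A: 1O 0M; cell block B: 3O 3M)
10. 1 mutineer ← cell block A.  (cell block A: 1O 1M; cell block B: 3O 2M)
11. 1 officer and 1 mutineer → cell block B.  (cell block A: 0O 0M; cell block B: 4O 3M)

Yes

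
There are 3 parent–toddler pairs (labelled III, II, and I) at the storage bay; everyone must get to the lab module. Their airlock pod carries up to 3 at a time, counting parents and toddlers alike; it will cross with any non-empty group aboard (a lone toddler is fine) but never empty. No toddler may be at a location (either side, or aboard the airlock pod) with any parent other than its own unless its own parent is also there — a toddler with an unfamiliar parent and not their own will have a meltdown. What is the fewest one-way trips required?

Counting alone: each trip to the lab module takes at most 3 across and each return brings at least 1 back, so after t trips out (and t−1 returns) at most 3t − (t−1) of the 6 are across; that first reaches 6 at t = 3, so at least 5 crossings are needed.
The plan below uses exactly 5 crossings, so it is optimal:
1. parent III and toddler III cross → the lab module.
2. parent III crosses ← the storage bay.
3. parent I, parent II, and parent III cross → the lab module.
4. toddler III crosses ← the storage bay.
5. toddler I, toddler II, and toddler III cross → the lab module.

5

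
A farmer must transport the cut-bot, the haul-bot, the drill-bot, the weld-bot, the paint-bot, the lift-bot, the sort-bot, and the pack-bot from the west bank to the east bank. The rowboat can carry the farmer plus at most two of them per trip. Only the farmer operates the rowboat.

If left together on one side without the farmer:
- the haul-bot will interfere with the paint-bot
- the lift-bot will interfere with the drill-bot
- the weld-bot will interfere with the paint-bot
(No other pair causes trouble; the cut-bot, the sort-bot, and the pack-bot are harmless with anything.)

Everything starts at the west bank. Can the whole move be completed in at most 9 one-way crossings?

Yes

Yes — this plan uses 9 crossings (≤ 9):
1. Farmer goes to the east bank with the drill-bot and the paint-bot.  [the west bank: the cut-bot, the haul-bot, the lift-bot, the pack-bot, the sort-bot, the weld-bot | the east bank: the drill-bot, the paint-bot]
2. Farmer goes back to the west bank alone.  [the west bank: the cut-bot, the haul-bot, the lift-bot, the pack-bot, the sort-bot, the weld-bot | the east bank: the drill-bot, the paint-bot]
3. Farmer goes to the east bank with the cut-bot.  [the west bank: the haul-bot, the lift-bot, the pack-bot, the sort-bot, the weld-bot | the east bank: the cut-bot, the drill-bot, the paint-bot]
4. Farmer goes back to the west bank alone.  [the west bank: the haul-bot, the lift-bot, the pack-bot, the sort-bot, the weld-bot | the east bank: the cut-bot, the drill-bot, the paint-bot]
5. Farmer goes to the east bank with the haul-bot and the weld-bot.  [the west bank: the lift-bot, the pack-bot, the sort-bot | the east bank: the cut-bot, the drill-bot, the haul-bot, the paint-bot, the weld-bot]
6. Farmer goes back to the west bank with the paint-bot.  [the west bank: the lift-bot, the pack-bot, the paint-bot, the sort-bot | the east bank: the cut-bot, the drill-bot, the haul-bot, the weld-bot]
7. Farmer goes to the east bank with the pack-bot and the sort-bot.  [the west bank: the lift-bot, the paint-bot | the east bank: the cut-bot, the drill-bot, the haul-bot, the pack-bot, the sort-bot, the weld-bot]
8. Farmer goes back to the west bank alone.  [the west bank: the lift-bot, the paint-bot | the east bank: the cut-bot, the drill-bot, the haul-bot, the pack-bot, the sort-bot, the weld-bot]
9. Farmer goes to the east bank with the lift-bot and the paint-bot.  [the west bank: — | the east bank: the cut-bot, the drill-bot, the haul-bot, the lift-bot, the pack-bot, the paint-bot, the sort-bot, the weld-bot]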